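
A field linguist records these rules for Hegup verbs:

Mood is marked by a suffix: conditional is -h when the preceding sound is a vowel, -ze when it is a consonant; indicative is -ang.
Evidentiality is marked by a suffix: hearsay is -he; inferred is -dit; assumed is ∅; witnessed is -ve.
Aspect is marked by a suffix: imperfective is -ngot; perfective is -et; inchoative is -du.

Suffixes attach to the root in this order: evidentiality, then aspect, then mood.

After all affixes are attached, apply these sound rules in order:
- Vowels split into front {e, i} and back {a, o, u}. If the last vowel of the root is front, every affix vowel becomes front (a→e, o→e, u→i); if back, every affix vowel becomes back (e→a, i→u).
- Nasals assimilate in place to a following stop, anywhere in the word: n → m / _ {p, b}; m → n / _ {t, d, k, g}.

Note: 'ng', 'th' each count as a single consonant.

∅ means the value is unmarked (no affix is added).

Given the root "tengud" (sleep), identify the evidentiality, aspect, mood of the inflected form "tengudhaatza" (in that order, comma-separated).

hearsay, perfective, conditional

Segment: tengud-he-et-ze.
evidentiality: -he → hearsay.
aspect: -et → perfective.
mood: -h/ze → conditional.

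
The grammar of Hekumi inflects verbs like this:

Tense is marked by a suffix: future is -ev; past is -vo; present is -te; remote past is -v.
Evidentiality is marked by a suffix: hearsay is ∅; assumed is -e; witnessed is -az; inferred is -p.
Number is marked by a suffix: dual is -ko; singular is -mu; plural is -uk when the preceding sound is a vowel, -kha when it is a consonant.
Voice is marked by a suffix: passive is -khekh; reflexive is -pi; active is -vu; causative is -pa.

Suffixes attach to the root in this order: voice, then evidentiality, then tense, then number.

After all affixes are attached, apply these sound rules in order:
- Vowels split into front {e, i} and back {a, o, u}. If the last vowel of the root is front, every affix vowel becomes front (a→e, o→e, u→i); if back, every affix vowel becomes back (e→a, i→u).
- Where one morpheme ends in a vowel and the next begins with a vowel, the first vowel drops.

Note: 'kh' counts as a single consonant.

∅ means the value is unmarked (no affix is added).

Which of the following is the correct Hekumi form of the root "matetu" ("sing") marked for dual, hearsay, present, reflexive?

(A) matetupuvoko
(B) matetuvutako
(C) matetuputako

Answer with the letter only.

Attach voice reflexive -pi → matetupi.
evidentiality = hearsay: zero marking, form stays matetupi.
Attach tense present -te → matetupite.
Attach number dual -ko → matetupiteko.
Apply vowel harmony: matetupiteko → matetuputako.
Vowel deletion: no change.
So the correct form is matetuputako, option (C).
(B) matetuvutako is wrong: it uses active instead of reflexive for voice.
(A) matetupuvoko is wrong: it uses past instead of present for tense.

C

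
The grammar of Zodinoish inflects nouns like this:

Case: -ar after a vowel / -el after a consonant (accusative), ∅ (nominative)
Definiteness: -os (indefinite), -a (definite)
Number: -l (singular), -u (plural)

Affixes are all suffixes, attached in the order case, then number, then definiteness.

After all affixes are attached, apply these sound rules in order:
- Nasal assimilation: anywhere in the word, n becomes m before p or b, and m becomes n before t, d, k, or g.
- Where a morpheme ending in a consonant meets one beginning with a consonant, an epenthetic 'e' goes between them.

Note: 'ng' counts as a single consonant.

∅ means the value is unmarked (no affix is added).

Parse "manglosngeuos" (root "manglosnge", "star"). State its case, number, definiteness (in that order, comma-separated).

nominative, plural, indefinite

Segment: manglosnge-u-os.
case: ∅ → nominative.
number: -u → plural.
definiteness: -os → indefinite.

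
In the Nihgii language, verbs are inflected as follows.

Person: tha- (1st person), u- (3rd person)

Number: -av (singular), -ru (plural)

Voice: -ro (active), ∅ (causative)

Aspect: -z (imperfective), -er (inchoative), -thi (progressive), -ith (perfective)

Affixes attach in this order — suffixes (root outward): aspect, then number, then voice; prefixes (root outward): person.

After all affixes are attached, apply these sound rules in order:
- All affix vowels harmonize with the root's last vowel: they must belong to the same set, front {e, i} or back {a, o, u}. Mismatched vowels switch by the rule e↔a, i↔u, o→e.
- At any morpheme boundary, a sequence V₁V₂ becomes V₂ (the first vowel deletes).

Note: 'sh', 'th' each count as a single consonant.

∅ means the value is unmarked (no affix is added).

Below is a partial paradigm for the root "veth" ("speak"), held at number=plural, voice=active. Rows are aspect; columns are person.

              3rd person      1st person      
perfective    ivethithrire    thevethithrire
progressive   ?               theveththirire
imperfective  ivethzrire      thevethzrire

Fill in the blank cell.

Attach aspect progressive -thi → veththi.
Attach number plural -ru → veththiru.
Attach voice active -ro → veththiruro.
Attach person 3rd person u- → uveththiruro.
Apply vowel harmony: uveththiruro → iveththirire.
Vowel deletion: no change.

iveththirire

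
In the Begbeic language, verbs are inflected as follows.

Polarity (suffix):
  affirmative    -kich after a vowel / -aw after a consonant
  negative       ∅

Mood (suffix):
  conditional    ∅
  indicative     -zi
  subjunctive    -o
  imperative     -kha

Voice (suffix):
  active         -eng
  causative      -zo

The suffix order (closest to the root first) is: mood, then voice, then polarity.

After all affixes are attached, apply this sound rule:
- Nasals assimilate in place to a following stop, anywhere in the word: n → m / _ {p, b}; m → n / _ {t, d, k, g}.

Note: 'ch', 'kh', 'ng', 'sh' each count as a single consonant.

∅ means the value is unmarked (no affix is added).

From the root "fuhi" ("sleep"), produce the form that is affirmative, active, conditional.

fuhiengaw

mood = conditional: zero marking, form stays fuhi.
Attach voice active -eng → fuhieng.
Attach polarity affirmative -aw (after consonant 'ng') → fuhiengaw.
Nasal assimilation: no change.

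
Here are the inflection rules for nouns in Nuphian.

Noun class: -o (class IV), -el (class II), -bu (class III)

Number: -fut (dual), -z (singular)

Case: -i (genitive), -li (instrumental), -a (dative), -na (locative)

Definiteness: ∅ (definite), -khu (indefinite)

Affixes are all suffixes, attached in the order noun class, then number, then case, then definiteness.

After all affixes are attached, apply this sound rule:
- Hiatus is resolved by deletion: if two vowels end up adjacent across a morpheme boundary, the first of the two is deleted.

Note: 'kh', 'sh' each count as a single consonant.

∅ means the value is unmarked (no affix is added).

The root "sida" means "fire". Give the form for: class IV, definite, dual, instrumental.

Attach noun class class IV -o → sidao.
Attach number dual -fut → sidaofut.
Attach case instrumental -li → sidaofutli.
definiteness = definite: zero marking, form stays sidaofutli.
Apply vowel deletion: sidaofutli → sidofutli.

sidofutli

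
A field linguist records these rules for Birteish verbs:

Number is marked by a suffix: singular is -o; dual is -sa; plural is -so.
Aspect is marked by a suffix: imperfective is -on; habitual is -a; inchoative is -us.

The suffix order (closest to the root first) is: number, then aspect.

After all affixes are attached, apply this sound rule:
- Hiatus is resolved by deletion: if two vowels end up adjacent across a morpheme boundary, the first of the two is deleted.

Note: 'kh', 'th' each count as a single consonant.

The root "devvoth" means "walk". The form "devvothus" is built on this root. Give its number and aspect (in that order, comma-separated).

singular, inchoative

Segment: devvoth-o-us.
number: -o → singular.
aspect: -us → inchoative.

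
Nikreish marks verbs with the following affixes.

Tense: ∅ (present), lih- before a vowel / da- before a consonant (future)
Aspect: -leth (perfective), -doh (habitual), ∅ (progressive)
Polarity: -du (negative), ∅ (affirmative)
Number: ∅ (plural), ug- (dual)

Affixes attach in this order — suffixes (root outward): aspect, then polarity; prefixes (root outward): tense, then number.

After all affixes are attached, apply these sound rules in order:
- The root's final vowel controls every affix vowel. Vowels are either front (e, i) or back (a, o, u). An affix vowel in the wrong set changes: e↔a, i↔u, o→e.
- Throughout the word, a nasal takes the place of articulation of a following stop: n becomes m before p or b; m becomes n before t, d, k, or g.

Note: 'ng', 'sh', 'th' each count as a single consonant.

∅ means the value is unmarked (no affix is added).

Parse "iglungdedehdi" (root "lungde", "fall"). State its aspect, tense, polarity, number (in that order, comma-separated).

habitual, present, negative, dual

Segment: ug-lungde-doh-du.
aspect: -doh → habitual.
tense: ∅ → present.
polarity: -du → negative.
number: ug- → dual.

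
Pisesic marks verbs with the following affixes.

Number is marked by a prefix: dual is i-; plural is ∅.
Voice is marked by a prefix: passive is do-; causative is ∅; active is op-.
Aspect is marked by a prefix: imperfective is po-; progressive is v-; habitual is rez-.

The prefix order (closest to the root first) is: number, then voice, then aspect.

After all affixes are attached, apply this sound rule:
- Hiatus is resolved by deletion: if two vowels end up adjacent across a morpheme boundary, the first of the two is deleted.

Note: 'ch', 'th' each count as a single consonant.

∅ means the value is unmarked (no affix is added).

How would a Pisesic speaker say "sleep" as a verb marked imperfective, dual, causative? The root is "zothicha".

Attach number dual i- → izothicha.
voice = causative: zero marking, form stays izothicha.
Attach aspect imperfective po- → poizothicha.
Apply vowel deletion: poizothicha → pizothicha.

pizothicha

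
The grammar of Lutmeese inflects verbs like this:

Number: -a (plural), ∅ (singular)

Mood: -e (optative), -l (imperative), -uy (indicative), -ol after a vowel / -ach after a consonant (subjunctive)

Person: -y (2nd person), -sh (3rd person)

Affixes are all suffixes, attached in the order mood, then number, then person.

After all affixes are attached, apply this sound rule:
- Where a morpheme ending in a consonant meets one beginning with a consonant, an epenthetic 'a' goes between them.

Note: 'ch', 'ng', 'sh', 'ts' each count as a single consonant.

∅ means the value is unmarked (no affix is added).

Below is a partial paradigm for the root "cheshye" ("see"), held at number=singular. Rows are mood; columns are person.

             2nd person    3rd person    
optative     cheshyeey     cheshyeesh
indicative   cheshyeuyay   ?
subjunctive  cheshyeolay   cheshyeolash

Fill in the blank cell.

Attach mood indicative -uy → cheshyeuy.
number = singular: zero marking, form stays cheshyeuy.
Attach person 3rd person -sh → cheshyeuysh.
Apply epenthesis: cheshyeuysh → cheshyeuyash.

cheshyeuyash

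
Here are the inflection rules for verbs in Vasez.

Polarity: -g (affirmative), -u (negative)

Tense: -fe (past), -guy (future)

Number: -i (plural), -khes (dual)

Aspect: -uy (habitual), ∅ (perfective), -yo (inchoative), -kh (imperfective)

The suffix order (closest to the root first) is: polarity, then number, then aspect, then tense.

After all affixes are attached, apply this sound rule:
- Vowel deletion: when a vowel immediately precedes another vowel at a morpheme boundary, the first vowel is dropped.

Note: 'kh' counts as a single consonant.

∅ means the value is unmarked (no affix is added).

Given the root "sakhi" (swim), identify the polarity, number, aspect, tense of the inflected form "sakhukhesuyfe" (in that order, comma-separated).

negative, dual, habitual, past

Segment: sakhi-u-khes-uy-fe.
polarity: -u → negative.
number: -khes → dual.
aspect: -uy → habitual.
tense: -fe → past.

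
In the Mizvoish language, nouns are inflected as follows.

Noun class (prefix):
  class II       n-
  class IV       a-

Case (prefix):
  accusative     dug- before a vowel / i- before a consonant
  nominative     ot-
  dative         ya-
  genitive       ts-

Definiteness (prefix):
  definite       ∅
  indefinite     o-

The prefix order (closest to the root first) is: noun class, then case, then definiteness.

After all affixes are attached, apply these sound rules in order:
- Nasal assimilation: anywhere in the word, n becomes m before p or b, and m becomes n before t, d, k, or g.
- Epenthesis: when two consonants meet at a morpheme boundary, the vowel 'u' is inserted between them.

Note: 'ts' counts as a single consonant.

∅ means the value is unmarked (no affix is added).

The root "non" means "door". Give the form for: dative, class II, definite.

yanunon

Attach noun class class II n- → nnon.
Attach case dative ya- → yannon.
definiteness = definite: zero marking, form stays yannon.
Nasal assimilation: no change.
Apply epenthesis: yannon → yanunon.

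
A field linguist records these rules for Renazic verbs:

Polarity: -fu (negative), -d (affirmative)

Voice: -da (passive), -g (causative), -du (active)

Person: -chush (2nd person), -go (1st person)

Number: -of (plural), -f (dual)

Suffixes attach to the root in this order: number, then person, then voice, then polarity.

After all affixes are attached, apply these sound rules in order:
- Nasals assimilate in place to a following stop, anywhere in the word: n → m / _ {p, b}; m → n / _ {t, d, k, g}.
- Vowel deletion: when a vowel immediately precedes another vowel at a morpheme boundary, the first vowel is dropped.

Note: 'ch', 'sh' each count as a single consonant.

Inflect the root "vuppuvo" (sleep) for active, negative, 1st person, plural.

vuppuvofgodufu

Attach number plural -of → vuppuvoof.
Attach person 1st person -go → vuppuvoofgo.
Attach voice active -du → vuppuvoofgodu.
Attach polarity negative -fu → vuppuvoofgodufu.
Nasal assimilation: no change.
Apply vowel deletion: vuppuvoofgodufu → vuppuvofgodufu.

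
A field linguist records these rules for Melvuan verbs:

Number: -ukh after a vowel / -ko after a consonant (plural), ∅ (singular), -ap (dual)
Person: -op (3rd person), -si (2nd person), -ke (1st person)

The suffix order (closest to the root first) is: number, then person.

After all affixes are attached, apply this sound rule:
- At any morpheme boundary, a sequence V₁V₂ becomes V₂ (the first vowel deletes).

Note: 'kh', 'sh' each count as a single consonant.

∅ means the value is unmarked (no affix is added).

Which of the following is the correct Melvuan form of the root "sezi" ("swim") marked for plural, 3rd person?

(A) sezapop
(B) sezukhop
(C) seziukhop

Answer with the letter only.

Attach number plural -ukh (after vowel 'i') → seziukh.
Attach person 3rd person -op → seziukhop.
Apply vowel deletion: seziukhop → sezukhop.
So the correct form is sezukhop, option (B).
(A) sezapop is wrong: it uses dual instead of plural for number.
(C) seziukhop is wrong: it fails to apply the sound rule(s).

B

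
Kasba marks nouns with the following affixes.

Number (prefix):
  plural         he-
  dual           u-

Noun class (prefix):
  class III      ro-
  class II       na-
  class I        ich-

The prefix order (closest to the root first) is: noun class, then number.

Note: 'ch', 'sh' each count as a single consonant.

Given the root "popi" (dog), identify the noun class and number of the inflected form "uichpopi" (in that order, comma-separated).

Segment: u-ich-popi.
noun class: ich- → class I.
number: u- → dual.

class I, dual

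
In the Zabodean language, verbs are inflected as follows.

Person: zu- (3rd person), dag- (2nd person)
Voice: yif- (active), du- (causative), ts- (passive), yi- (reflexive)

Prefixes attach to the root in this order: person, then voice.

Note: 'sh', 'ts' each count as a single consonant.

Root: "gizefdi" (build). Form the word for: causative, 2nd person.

Attach person 2nd person dag- → daggizefdi.
Attach voice causative du- → dudaggizefdi.

dudaggizefdi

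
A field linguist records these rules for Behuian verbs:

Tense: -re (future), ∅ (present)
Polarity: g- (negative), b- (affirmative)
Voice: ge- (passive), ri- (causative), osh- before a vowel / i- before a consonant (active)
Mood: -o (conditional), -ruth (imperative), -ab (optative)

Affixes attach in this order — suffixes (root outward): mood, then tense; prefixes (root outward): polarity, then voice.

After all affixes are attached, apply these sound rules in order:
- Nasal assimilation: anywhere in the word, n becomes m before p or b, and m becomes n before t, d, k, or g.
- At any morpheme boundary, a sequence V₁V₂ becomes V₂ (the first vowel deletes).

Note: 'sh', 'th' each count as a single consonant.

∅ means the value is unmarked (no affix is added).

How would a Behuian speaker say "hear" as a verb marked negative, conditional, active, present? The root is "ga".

iggo

Attach mood conditional -o → gao.
tense = present: zero marking, form stays gao.
Attach polarity negative g- → ggao.
Attach voice active i- (before consonant 'g') → iggao.
Nasal assimilation: no change.
Apply vowel deletion: iggao → iggo.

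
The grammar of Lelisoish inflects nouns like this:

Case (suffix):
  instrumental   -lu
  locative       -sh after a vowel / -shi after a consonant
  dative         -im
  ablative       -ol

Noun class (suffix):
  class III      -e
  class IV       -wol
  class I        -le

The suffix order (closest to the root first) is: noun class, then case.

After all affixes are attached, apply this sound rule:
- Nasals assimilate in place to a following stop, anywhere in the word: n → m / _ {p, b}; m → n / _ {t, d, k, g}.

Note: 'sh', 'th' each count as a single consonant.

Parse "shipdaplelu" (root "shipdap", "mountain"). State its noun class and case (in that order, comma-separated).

Segment: shipdap-le-lu.
noun class: -le → class I.
case: -lu → instrumental.

class I, instrumental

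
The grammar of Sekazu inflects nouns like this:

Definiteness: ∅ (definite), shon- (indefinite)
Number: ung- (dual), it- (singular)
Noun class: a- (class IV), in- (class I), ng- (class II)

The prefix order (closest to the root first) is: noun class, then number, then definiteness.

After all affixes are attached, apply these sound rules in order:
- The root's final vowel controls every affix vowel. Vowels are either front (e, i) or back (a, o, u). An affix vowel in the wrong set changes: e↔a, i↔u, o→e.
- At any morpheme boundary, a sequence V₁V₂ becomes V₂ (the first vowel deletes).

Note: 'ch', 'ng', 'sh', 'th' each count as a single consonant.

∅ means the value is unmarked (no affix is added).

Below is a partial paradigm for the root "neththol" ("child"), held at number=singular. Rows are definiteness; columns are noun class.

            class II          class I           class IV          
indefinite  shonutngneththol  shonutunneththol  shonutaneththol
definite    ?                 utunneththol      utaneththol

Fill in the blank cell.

Attach noun class class II ng- → ngneththol.
Attach number singular it- → itngneththol.
definiteness = definite: zero marking, form stays itngneththol.
Apply vowel harmony: itngneththol → utngneththol.
Vowel deletion: no change.

utngneththol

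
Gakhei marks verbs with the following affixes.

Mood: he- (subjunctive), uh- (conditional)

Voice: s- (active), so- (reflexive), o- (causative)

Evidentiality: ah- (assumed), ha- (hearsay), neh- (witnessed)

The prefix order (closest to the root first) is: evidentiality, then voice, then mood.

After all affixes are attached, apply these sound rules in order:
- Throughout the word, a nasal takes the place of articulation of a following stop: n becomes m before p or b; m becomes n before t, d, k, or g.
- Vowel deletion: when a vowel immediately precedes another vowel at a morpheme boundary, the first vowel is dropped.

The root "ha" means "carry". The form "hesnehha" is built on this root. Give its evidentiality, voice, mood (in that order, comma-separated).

witnessed, active, subjunctive

Segment: he-s-neh-ha.
evidentiality: neh- → witnessed.
voice: s- → active.
mood: he- → subjunctive.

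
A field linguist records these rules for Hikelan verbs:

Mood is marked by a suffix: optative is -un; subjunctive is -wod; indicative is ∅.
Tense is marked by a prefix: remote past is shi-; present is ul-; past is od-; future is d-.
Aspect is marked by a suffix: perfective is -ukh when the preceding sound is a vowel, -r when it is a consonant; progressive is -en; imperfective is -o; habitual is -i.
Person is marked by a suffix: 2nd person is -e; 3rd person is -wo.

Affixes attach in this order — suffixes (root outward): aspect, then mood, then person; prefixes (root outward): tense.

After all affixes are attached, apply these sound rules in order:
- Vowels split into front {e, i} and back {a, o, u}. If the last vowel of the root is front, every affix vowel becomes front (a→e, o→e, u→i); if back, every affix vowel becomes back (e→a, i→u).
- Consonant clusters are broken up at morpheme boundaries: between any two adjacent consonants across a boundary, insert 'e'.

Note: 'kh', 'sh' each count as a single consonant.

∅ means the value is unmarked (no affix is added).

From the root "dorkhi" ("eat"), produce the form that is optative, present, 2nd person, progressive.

Attach aspect progressive -en → dorkhien.
Attach tense present ul- → uldorkhien.
Attach mood optative -un → uldorkhienun.
Attach person 2nd person -e → uldorkhienune.
Apply vowel harmony: uldorkhienune → ildorkhienine.
Apply epenthesis: ildorkhienine → iledorkhienine.

iledorkhienine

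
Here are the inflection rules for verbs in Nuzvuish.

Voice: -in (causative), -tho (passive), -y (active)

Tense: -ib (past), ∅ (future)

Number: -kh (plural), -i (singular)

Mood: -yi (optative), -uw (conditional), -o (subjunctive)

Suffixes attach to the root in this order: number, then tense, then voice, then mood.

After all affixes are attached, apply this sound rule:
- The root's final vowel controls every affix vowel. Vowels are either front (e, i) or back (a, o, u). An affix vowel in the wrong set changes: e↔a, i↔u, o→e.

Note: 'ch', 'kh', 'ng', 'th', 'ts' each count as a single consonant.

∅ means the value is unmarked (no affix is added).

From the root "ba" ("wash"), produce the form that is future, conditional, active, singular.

Attach number singular -i → bai.
tense = future: zero marking, form stays bai.
Attach voice active -y → baiy.
Attach mood conditional -uw → baiyuw.
Apply vowel harmony: baiyuw → bauyuw.

bauyuw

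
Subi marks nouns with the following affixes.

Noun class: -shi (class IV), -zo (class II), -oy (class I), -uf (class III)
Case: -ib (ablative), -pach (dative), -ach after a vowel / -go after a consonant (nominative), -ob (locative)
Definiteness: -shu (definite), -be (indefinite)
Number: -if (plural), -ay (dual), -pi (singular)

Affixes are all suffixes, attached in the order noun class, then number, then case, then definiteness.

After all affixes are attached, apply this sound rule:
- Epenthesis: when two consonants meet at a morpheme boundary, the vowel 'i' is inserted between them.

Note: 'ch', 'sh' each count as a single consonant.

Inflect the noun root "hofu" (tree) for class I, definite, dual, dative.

hofuoyayipachishu

Attach noun class class I -oy → hofuoy.
Attach number dual -ay → hofuoyay.
Attach case dative -pach → hofuoyaypach.
Attach definiteness definite -shu → hofuoyaypachshu.
Apply epenthesis: hofuoyaypachshu → hofuoyayipachishu.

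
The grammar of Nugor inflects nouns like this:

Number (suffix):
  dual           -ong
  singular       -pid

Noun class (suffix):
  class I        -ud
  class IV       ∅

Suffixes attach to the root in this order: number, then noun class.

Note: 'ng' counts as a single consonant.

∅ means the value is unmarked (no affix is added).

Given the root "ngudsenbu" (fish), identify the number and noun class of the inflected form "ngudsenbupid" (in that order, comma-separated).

singular, class IV

Segment: ngudsenbu-pid.
number: -pid → singular.
noun class: ∅ → class IV.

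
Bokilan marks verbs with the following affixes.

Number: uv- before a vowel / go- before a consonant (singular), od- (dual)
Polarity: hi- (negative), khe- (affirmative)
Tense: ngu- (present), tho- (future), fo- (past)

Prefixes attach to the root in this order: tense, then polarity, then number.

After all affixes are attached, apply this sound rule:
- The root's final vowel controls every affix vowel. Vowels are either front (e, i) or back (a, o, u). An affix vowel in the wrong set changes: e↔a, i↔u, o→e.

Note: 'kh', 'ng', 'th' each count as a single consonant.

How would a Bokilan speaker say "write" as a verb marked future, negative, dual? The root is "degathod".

Attach tense future tho- → thodegathod.
Attach polarity negative hi- → hithodegathod.
Attach number dual od- → odhithodegathod.
Apply vowel harmony: odhithodegathod → odhuthodegathod.

odhuthodegathod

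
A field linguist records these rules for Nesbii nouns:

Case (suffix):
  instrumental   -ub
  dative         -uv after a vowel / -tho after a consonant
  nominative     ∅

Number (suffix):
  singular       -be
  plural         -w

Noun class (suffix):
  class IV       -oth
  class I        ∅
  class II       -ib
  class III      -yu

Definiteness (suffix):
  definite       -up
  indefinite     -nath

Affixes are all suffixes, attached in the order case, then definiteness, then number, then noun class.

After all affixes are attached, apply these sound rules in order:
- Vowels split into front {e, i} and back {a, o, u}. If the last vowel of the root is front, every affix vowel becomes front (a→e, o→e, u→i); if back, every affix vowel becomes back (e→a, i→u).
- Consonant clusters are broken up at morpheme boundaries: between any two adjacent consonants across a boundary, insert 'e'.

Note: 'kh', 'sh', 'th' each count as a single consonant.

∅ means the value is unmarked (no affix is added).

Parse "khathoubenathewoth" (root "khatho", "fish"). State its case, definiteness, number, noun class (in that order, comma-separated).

instrumental, indefinite, plural, class IV

Segment: khatho-ub-nath-w-oth.
case: -ub → instrumental.
definiteness: -nath → indefinite.
number: -w → plural.
noun class: -oth → class IV.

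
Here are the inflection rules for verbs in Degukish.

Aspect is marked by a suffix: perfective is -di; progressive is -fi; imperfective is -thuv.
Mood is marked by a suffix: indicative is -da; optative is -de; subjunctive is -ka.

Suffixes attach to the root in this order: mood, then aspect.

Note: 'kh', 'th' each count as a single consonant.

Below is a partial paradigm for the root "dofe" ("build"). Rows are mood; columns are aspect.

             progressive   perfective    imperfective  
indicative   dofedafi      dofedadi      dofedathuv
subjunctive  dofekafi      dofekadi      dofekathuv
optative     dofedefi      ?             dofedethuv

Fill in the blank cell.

dofededi

Attach mood optative -de → dofede.
Attach aspect perfective -di → dofededi.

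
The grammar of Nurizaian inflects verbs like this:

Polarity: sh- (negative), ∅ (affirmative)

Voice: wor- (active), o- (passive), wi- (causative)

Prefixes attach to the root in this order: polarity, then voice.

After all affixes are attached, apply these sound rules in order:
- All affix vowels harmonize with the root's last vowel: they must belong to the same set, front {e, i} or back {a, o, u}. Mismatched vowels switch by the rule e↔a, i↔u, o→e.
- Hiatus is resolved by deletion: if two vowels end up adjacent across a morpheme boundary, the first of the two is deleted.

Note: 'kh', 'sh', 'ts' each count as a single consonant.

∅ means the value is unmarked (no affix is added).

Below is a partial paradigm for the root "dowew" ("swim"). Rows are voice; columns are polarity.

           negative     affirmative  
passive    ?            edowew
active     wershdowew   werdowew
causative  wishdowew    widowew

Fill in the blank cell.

eshdowew

Attach polarity negative sh- → shdowew.
Attach voice passive o- → oshdowew.
Apply vowel harmony: oshdowew → eshdowew.
Vowel deletion: no change.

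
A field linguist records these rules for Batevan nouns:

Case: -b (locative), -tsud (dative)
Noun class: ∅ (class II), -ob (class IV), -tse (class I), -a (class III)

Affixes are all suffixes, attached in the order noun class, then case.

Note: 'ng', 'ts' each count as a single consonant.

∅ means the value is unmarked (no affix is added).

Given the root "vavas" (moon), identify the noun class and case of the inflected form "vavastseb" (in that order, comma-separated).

Segment: vavas-tse-b.
noun class: -tse → class I.
case: -b → locative.

class I, locative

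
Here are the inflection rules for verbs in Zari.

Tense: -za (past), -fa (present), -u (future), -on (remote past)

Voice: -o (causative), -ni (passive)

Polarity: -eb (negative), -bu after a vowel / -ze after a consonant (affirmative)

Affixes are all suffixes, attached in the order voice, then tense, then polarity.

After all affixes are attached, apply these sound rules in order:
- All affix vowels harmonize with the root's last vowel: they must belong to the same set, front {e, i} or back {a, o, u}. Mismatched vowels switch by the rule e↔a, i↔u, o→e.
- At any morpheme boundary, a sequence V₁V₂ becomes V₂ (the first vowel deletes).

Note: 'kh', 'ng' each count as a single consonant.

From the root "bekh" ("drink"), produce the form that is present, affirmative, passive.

bekhnifebi

Attach voice passive -ni → bekhni.
Attach tense present -fa → bekhnifa.
Attach polarity affirmative -bu (after vowel 'a') → bekhnifabu.
Apply vowel harmony: bekhnifabu → bekhnifebi.
Vowel deletion: no change.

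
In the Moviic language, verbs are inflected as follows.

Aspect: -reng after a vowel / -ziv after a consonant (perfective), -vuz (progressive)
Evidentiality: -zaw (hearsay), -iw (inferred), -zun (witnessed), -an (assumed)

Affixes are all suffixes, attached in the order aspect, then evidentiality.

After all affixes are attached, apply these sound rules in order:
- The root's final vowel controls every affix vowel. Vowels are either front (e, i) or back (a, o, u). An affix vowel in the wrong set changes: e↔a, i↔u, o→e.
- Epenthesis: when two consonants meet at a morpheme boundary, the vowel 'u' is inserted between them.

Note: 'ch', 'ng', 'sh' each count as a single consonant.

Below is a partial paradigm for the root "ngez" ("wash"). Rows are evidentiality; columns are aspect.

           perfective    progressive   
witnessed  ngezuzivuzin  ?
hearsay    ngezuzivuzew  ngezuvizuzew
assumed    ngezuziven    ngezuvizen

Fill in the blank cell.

ngezuvizuzin

Attach aspect progressive -vuz → ngezvuz.
Attach evidentiality witnessed -zun → ngezvuzzun.
Apply vowel harmony: ngezvuzzun → ngezvizzin.
Apply epenthesis: ngezvizzin → ngezuvizuzin.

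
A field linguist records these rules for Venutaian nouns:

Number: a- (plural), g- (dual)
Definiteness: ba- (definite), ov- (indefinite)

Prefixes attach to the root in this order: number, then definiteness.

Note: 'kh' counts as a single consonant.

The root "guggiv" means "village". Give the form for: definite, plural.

Attach number plural a- → aguggiv.
Attach definiteness definite ba- → baaguggiv.

baaguggiv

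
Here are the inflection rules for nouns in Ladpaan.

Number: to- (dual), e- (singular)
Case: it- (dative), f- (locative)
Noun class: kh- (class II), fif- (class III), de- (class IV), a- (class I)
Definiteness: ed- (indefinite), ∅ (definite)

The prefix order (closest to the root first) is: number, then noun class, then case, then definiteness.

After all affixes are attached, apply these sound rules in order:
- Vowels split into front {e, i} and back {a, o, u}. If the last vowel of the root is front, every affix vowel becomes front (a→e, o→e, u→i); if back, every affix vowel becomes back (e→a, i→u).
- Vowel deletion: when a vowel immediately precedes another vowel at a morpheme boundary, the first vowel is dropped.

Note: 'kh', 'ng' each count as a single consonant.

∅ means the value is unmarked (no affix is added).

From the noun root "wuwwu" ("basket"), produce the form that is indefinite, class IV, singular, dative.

Attach number singular e- → ewuwwu.
Attach noun class class IV de- → deewuwwu.
Attach case dative it- → itdeewuwwu.
Attach definiteness indefinite ed- → editdeewuwwu.
Apply vowel harmony: editdeewuwwu → adutdaawuwwu.
Apply vowel deletion: adutdaawuwwu → adutdawuwwu.

adutdawuwwu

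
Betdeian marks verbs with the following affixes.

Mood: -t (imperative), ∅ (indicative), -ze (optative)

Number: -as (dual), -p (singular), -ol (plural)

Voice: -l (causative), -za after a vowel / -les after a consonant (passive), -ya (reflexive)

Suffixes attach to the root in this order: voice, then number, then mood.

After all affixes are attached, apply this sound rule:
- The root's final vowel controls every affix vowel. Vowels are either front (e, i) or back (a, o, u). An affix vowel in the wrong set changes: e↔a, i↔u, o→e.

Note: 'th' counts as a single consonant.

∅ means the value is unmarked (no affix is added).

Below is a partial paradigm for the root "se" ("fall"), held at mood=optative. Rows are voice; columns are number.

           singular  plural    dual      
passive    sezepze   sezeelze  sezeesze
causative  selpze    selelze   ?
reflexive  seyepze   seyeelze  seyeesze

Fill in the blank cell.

Attach voice causative -l → sel.
Attach number dual -as → selas.
Attach mood optative -ze → selasze.
Apply vowel harmony: selasze → selesze.

selesze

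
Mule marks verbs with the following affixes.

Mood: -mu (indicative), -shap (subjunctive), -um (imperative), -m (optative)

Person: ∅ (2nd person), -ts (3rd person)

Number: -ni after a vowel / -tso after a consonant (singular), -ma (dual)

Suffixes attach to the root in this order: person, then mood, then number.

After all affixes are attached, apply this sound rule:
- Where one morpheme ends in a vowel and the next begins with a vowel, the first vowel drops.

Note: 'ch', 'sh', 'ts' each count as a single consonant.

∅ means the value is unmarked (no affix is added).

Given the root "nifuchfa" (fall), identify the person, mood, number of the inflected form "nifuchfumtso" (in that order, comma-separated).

Segment: nifuchfa-um-tso.
person: ∅ → 2nd person.
mood: -um → imperative.
number: -ni/tso → singular.

2nd person, imperative, singular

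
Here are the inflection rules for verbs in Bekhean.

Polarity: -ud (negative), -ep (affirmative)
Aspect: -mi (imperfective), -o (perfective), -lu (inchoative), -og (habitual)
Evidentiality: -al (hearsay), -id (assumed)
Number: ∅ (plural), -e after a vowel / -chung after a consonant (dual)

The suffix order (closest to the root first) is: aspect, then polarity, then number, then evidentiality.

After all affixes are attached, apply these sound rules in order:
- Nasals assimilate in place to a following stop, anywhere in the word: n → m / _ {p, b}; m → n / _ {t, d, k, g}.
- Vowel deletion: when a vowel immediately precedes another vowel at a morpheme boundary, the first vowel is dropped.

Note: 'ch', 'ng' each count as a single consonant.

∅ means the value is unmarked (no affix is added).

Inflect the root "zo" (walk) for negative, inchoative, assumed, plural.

Attach aspect inchoative -lu → zolu.
Attach polarity negative -ud → zoluud.
number = plural: zero marking, form stays zoluud.
Attach evidentiality assumed -id → zoluudid.
Nasal assimilation: no change.
Apply vowel deletion: zoluudid → zoludid.

zoludid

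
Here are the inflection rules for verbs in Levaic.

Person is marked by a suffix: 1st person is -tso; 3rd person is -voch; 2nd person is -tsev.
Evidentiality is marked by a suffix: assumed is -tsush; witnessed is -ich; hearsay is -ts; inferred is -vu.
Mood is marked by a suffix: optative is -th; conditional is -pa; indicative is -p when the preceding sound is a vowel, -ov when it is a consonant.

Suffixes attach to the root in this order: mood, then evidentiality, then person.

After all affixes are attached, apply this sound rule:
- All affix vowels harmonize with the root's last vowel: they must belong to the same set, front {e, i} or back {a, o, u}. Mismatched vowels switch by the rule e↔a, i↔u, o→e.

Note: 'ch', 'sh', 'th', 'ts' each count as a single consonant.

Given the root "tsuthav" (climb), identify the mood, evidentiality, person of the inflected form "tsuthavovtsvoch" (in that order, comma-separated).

Segment: tsuthav-ov-ts-voch.
mood: -p/ov → indicative.
evidentiality: -ts → hearsay.
person: -voch → 3rd person.

indicative, hearsay, 3rd person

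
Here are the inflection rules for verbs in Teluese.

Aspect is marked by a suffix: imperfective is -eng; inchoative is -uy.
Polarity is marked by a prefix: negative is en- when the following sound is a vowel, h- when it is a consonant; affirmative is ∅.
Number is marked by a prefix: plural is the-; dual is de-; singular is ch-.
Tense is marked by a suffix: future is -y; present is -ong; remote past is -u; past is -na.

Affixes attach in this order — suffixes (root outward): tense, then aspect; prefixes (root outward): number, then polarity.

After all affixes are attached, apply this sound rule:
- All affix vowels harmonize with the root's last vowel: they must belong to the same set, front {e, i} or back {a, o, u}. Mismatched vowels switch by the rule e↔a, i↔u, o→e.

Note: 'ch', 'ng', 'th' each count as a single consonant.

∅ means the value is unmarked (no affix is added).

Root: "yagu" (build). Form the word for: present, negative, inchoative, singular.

hchyaguonguy

Attach tense present -ong → yaguong.
Attach number singular ch- → chyaguong.
Attach polarity negative h- (before consonant 'ch') → hchyaguong.
Attach aspect inchoative -uy → hchyaguonguy.
Vowel harmony: no change.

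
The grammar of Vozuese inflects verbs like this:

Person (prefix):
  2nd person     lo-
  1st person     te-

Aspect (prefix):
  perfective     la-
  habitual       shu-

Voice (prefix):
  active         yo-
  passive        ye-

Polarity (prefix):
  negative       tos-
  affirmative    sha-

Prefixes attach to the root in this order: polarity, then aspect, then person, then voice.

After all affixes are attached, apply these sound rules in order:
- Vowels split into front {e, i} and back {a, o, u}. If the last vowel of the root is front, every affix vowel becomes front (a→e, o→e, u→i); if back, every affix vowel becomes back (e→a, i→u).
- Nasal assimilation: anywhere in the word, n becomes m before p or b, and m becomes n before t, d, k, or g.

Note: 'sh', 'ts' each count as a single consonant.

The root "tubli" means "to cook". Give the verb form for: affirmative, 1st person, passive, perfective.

yeteleshetubli

Attach polarity affirmative sha- → shatubli.
Attach aspect perfective la- → lashatubli.
Attach person 1st person te- → telashatubli.
Attach voice passive ye- → yetelashatubli.
Apply vowel harmony: yetelashatubli → yeteleshetubli.
Nasal assimilation: no change.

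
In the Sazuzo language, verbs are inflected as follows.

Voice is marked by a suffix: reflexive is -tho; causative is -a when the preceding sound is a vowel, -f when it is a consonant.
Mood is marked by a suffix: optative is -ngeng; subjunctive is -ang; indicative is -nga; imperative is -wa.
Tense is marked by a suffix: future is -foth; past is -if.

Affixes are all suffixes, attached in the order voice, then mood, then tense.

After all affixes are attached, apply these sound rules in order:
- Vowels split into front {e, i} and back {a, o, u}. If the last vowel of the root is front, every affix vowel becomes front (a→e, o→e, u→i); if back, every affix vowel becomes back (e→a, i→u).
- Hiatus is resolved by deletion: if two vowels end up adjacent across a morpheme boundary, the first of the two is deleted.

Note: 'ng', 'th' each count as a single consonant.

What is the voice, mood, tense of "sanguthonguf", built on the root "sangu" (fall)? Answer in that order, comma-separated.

reflexive, indicative, past

Segment: sangu-tho-nga-if.
voice: -tho → reflexive.
mood: -nga → indicative.
tense: -if → past.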